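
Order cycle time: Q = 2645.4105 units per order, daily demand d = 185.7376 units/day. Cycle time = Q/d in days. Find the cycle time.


Cycle = 2645.4105 / 185.7376 = 14.2427

14.2427 days


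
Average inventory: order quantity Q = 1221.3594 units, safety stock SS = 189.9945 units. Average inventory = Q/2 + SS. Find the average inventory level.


Q/2 = 610.6797
Avg = 610.6797 + 189.9945 = 800.6742

800.6742 units


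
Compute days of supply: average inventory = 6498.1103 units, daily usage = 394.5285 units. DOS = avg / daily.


DOS = 6498.1103 / 394.5285 = 16.4706

16.4706 days


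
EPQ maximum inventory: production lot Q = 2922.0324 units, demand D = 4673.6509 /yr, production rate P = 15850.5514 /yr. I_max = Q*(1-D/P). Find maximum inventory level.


D/P = 0.2949
1 - D/P = 0.7051
I_max = 2922.0324 * 0.7051 = 2060.4498

2060.4498 units


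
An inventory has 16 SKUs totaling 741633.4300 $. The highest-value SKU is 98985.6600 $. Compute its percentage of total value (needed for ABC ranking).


Top item = 98985.6600
Total = 741633.4300
Percentage = 98985.6600 / 741633.4300 * 100 = 13.3470

13.3470%


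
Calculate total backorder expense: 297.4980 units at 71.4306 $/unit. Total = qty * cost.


Total = 297.4980 * 71.4306 = 21250.4606

21250.4606 $


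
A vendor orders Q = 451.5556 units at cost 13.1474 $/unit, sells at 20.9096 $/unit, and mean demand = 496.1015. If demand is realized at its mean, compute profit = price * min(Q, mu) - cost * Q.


Sales at mu = min(451.5556, 496.1015) = 451.5556
Revenue = 20.9096 * 451.5556 = 9441.8470
Total cost = 13.1474 * 451.5556 = 5936.7821
Profit = 9441.8470 - 5936.7821 = 3505.0649

3505.0649 $


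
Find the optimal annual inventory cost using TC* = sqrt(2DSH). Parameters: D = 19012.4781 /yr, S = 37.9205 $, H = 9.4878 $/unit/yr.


2*D*S*H = 13680699.3507
TC* = sqrt(13680699.3507) = 3698.7429

3698.7429 $/yr


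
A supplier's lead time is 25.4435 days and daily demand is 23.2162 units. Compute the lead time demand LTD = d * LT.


LTD = 23.2162 * 25.4435 = 590.7014

590.7014 units


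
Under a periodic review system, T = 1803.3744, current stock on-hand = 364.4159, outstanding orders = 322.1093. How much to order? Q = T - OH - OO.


Inventory position = OH + OO = 364.4159 + 322.1093 = 686.5252
Q = 1803.3744 - 686.5252 = 1116.8492

1116.8492 units


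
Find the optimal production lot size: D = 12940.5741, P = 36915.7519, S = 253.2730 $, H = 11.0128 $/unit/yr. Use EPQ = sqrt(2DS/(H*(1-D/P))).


1 - D/P = 1 - 0.3505 = 0.6495
H*(1-D/P) = 7.1523
2DS = 6554996.0481
EPQ = sqrt(916483.3174) = 957.3314

957.3314 units


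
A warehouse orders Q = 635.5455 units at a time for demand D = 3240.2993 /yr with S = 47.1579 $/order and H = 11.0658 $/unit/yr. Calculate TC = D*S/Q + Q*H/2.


Ordering cost = D*S/Q = 240.4324
Holding cost = Q*H/2 = 3516.4097
TC = 240.4324 + 3516.4097 = 3756.8421

3756.8421 $/yr


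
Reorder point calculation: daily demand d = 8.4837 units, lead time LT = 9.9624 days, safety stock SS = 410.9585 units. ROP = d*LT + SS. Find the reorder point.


d*LT = 8.4837 * 9.9624 = 84.5180
ROP = 84.5180 + 410.9585 = 495.4765

495.4765 units


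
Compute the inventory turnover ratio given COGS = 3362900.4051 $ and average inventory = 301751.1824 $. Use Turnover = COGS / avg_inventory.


Turnover = 3362900.4051 / 301751.1824 = 11.1446

11.1446


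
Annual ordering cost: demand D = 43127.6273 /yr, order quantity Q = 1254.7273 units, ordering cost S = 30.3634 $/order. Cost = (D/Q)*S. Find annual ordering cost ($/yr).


Number of orders = D/Q = 34.3721
Cost = 34.3721 * 30.3634 = 1043.6542

1043.6542 $/yr


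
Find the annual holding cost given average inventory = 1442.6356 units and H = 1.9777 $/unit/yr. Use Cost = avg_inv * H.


Cost = 1442.6356 * 1.9777 = 2853.1004

2853.1004 $/yr


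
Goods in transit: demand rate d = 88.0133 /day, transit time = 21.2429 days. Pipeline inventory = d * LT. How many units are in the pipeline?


Pipeline = 88.0133 * 21.2429 = 1869.6577

1869.6577 units


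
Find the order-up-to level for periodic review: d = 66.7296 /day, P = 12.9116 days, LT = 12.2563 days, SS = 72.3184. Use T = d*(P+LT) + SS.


P + LT = 25.1679
d*(P+LT) = 66.7296 * 25.1679 = 1679.4439
T = 1679.4439 + 72.3184 = 1751.7623

1751.7623 units


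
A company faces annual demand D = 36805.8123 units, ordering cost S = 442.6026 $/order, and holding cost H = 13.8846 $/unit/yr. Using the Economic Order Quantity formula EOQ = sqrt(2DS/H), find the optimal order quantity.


2*D*S = 2 * 36805.8123 * 442.6026 = 32580696.4382
2*D*S/H = 2346534.7535
EOQ = sqrt(2346534.7535) = 1531.8403

1531.8403 units


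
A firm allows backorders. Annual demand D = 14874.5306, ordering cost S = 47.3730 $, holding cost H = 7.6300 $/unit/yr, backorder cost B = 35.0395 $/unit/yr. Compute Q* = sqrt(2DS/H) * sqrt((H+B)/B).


sqrt(2DS/H) = 429.7737
sqrt((H+B)/B) = 1.1035
Q* = 429.7737 * 1.1035 = 474.2634

474.2634 units


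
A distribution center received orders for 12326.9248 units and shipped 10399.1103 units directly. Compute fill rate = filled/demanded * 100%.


FR = 10399.1103 / 12326.9248 * 100 = 84.3609

84.3609%


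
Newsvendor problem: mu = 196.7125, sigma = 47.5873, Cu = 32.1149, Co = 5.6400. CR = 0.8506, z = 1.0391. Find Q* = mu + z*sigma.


CR = Cu/(Cu+Co) = 32.1149/(32.1149+5.6400) = 0.8506
z = 1.0391
Q* = 196.7125 + 1.0391 * 47.5873 = 246.1605

246.1605 units


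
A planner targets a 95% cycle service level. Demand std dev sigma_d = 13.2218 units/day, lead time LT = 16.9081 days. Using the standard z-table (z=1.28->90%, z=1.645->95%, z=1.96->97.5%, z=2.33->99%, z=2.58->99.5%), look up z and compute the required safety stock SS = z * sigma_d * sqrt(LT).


From the table, SL = 95% corresponds to z = 1.645
sqrt(LT) = sqrt(16.9081) = 4.1119
SS = 1.645 * 13.2218 * 4.1119 = 89.4343

89.4343 units


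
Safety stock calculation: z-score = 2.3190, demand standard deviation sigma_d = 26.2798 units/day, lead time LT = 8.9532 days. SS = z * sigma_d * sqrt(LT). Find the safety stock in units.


sqrt(LT) = sqrt(8.9532) = 2.9922
SS = 2.3190 * 26.2798 * 2.9922 = 182.3526

182.3526 units


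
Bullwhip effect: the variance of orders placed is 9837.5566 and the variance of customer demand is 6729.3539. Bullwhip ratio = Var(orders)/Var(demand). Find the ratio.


BW = 9837.5566 / 6729.3539 = 1.4619

1.4619


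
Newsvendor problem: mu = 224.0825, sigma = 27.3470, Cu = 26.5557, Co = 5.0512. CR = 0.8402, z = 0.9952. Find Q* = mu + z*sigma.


CR = Cu/(Cu+Co) = 26.5557/(26.5557+5.0512) = 0.8402
z = 0.9952
Q* = 224.0825 + 0.9952 * 27.3470 = 251.2982

251.2982 units


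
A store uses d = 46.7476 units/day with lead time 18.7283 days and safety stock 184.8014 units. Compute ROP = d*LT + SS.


d*LT = 46.7476 * 18.7283 = 875.5031
ROP = 875.5031 + 184.8014 = 1060.3045

1060.3045 units


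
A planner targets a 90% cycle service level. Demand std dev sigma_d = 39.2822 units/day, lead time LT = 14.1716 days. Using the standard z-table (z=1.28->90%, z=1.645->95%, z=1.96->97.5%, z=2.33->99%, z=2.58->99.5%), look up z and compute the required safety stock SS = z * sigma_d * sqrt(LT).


From the table, SL = 90% corresponds to z = 1.28
sqrt(LT) = sqrt(14.1716) = 3.7645
SS = 1.28 * 39.2822 * 3.7645 = 189.2846

189.2846 units


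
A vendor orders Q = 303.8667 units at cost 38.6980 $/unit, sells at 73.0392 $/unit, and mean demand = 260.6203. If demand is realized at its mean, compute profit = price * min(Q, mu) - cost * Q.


Sales at mu = min(303.8667, 260.6203) = 260.6203
Revenue = 73.0392 * 260.6203 = 19035.4982
Total cost = 38.6980 * 303.8667 = 11759.0336
Profit = 19035.4982 - 11759.0336 = 7276.4647

7276.4647 $


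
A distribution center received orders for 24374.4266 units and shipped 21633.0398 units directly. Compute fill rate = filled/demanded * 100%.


FR = 21633.0398 / 24374.4266 * 100 = 88.7530

88.7530%


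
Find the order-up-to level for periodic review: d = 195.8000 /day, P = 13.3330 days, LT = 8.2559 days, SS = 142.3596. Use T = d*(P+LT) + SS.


P + LT = 21.5889
d*(P+LT) = 195.8000 * 21.5889 = 4227.1066
T = 4227.1066 + 142.3596 = 4369.4662

4369.4662 units


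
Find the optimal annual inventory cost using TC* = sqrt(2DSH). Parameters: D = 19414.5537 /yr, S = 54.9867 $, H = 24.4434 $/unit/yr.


2*D*S*H = 52188723.9753
TC* = sqrt(52188723.9753) = 7224.1764

7224.1764 $/yr


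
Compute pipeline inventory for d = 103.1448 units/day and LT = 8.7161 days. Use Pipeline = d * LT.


Pipeline = 103.1448 * 8.7161 = 899.0204

899.0204 units


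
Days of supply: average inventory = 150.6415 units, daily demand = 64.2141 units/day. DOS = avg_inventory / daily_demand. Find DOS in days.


DOS = 150.6415 / 64.2141 = 2.3459

2.3459 days


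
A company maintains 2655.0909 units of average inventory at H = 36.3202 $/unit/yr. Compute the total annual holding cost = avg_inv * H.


Cost = 2655.0909 * 36.3202 = 96433.4325

96433.4325 $/yr


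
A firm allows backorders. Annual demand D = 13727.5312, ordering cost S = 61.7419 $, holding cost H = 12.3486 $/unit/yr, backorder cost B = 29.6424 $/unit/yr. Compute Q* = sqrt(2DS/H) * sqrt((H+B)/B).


sqrt(2DS/H) = 370.5035
sqrt((H+B)/B) = 1.1902
Q* = 370.5035 * 1.1902 = 440.9748

440.9748 units


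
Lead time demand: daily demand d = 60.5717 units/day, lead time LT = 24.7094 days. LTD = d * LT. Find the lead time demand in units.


LTD = 60.5717 * 24.7094 = 1496.6904

1496.6904 units


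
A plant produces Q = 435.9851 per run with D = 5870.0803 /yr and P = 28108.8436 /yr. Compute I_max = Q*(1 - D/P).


D/P = 0.2088
1 - D/P = 0.7912
I_max = 435.9851 * 0.7912 = 344.9366

344.9366 units


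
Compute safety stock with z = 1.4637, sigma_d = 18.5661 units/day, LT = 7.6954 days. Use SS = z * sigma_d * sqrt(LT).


sqrt(LT) = sqrt(7.6954) = 2.7741
SS = 1.4637 * 18.5661 * 2.7741 = 75.3856

75.3856 units


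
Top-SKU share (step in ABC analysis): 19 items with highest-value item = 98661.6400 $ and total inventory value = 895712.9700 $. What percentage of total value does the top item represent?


Top item = 98661.6400
Total = 895712.9700
Percentage = 98661.6400 / 895712.9700 * 100 = 11.0149

11.0149%


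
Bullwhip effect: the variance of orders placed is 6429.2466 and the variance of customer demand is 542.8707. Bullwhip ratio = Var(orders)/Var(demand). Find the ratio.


BW = 6429.2466 / 542.8707 = 11.8431

11.8431


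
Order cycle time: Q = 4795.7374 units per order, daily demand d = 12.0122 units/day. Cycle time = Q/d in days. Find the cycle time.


Cycle = 4795.7374 / 12.0122 = 399.2389

399.2389 days


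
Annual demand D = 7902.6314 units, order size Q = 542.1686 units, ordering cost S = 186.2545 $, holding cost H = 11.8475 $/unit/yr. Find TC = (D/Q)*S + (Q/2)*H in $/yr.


Ordering cost = D*S/Q = 2714.8394
Holding cost = Q*H/2 = 3211.6712
TC = 2714.8394 + 3211.6712 = 5926.5106

5926.5106 $/yr


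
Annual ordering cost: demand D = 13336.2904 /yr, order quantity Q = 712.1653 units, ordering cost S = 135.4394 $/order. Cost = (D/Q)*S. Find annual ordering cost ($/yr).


Number of orders = D/Q = 18.7264
Cost = 18.7264 * 135.4394 = 2536.2920

2536.2920 $/yr


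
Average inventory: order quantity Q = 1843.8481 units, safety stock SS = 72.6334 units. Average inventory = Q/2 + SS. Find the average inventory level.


Q/2 = 921.9240
Avg = 921.9240 + 72.6334 = 994.5575

994.5575 units


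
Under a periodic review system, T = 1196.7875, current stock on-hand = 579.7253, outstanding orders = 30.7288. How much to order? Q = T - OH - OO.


Inventory position = OH + OO = 579.7253 + 30.7288 = 610.4541
Q = 1196.7875 - 610.4541 = 586.3334

586.3334 units


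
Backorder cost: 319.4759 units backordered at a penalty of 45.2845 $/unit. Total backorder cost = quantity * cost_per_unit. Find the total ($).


Total = 319.4759 * 45.2845 = 14467.3064

14467.3064 $


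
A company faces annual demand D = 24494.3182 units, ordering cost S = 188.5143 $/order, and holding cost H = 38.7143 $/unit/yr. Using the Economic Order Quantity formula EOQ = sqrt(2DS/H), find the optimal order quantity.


2*D*S = 2 * 24494.3182 * 188.5143 = 9235058.4989
2*D*S/H = 238543.8584
EOQ = sqrt(238543.8584) = 488.4095

488.4095 units


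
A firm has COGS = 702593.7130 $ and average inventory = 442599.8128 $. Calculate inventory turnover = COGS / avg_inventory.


Turnover = 702593.7130 / 442599.8128 = 1.5874

1.5874


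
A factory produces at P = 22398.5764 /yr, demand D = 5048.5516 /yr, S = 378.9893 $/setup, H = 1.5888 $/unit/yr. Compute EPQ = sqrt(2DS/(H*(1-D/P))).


1 - D/P = 1 - 0.2254 = 0.7746
H*(1-D/P) = 1.2307
2DS = 3826694.0738
EPQ = sqrt(3109387.3634) = 1763.3455

1763.3455 units


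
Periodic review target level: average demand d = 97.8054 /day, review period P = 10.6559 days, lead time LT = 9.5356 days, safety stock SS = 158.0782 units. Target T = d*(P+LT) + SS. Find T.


P + LT = 20.1915
d*(P+LT) = 97.8054 * 20.1915 = 1974.8377
T = 1974.8377 + 158.0782 = 2132.9159

2132.9159 units


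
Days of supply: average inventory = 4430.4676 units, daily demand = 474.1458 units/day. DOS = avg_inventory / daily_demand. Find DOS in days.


DOS = 4430.4676 / 474.1458 = 9.3441

9.3441 days


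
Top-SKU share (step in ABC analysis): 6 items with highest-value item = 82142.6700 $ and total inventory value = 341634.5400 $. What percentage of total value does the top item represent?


Top item = 82142.6700
Total = 341634.5400
Percentage = 82142.6700 / 341634.5400 * 100 = 24.0440

24.0440%


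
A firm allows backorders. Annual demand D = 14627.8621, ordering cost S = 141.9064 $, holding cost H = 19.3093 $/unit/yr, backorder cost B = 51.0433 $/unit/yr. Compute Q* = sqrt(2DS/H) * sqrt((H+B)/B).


sqrt(2DS/H) = 463.6851
sqrt((H+B)/B) = 1.1740
Q* = 463.6851 * 1.1740 = 544.3696

544.3696 units


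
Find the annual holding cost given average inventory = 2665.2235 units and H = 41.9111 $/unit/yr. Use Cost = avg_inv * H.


Cost = 2665.2235 * 41.9111 = 111702.4486

111702.4486 $/yr


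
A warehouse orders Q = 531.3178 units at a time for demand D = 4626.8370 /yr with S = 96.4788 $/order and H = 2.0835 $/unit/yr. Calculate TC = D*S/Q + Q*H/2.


Ordering cost = D*S/Q = 840.1595
Holding cost = Q*H/2 = 553.5003
TC = 840.1595 + 553.5003 = 1393.6598

1393.6598 $/yr


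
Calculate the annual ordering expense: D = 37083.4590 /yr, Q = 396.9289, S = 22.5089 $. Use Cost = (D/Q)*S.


Number of orders = D/Q = 93.4259
Cost = 93.4259 * 22.5089 = 2102.9153

2102.9153 $/yr


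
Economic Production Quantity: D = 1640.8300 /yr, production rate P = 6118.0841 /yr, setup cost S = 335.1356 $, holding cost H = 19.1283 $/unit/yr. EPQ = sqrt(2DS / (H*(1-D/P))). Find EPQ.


1 - D/P = 1 - 0.2682 = 0.7318
H*(1-D/P) = 13.9982
2DS = 1099801.0931
EPQ = sqrt(78567.2355) = 280.2985

280.2985 units


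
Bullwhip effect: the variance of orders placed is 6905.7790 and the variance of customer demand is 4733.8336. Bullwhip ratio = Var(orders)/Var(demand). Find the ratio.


BW = 6905.7790 / 4733.8336 = 1.4588

1.4588


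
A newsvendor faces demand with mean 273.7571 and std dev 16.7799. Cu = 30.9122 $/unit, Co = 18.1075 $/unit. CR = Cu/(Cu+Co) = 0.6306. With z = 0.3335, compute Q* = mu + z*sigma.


CR = Cu/(Cu+Co) = 30.9122/(30.9122+18.1075) = 0.6306
z = 0.3335
Q* = 273.7571 + 0.3335 * 16.7799 = 279.3532

279.3532 units


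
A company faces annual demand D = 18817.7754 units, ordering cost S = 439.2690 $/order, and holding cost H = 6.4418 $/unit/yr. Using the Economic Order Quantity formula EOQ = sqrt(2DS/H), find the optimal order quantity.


2*D*S = 2 * 18817.7754 * 439.2690 = 16532130.7644
2*D*S/H = 2566383.7381
EOQ = sqrt(2566383.7381) = 1601.9937

1601.9937 units


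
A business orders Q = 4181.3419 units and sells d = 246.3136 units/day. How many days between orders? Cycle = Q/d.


Cycle = 4181.3419 / 246.3136 = 16.9757

16.9757 days


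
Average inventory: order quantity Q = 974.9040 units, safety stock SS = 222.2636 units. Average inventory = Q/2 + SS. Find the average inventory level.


Q/2 = 487.4520
Avg = 487.4520 + 222.2636 = 709.7156

709.7156 units


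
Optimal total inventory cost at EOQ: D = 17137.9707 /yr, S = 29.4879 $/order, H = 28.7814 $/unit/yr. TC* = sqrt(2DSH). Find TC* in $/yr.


2*D*S*H = 29090095.8385
TC* = sqrt(29090095.8385) = 5393.5235

5393.5235 $/yr


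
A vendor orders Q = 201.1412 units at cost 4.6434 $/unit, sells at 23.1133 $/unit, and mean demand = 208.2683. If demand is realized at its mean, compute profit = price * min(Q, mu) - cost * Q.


Sales at mu = min(201.1412, 208.2683) = 201.1412
Revenue = 23.1133 * 201.1412 = 4649.0369
Total cost = 4.6434 * 201.1412 = 933.9790
Profit = 4649.0369 - 933.9790 = 3715.0578

3715.0578 $


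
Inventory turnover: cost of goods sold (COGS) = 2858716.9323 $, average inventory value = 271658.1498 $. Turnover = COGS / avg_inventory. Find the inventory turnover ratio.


Turnover = 2858716.9323 / 271658.1498 = 10.5232

10.5232


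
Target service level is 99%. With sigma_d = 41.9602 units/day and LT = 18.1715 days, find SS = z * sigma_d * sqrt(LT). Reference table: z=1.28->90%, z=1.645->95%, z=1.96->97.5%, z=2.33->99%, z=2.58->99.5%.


From the table, SL = 99% corresponds to z = 2.33
sqrt(LT) = sqrt(18.1715) = 4.2628
SS = 2.33 * 41.9602 * 4.2628 = 416.7627

416.7627 units


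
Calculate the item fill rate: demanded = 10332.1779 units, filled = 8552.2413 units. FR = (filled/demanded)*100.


FR = 8552.2413 / 10332.1779 * 100 = 82.7729

82.7729%


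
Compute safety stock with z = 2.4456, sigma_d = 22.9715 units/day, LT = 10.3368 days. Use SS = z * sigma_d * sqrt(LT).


sqrt(LT) = sqrt(10.3368) = 3.2151
SS = 2.4456 * 22.9715 * 3.2151 = 180.6208

180.6208 units


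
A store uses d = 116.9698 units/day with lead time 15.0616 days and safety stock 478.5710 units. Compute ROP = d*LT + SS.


d*LT = 116.9698 * 15.0616 = 1761.7523
ROP = 1761.7523 + 478.5710 = 2240.3233

2240.3233 units


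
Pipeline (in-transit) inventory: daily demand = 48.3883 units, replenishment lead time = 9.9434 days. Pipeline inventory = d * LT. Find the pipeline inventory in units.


Pipeline = 48.3883 * 9.9434 = 481.1442

481.1442 units


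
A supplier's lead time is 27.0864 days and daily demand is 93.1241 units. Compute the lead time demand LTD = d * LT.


LTD = 93.1241 * 27.0864 = 2522.3966

2522.3966 units


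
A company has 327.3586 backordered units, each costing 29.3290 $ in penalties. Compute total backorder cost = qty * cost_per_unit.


Total = 327.3586 * 29.3290 = 9601.1004

9601.1004 $


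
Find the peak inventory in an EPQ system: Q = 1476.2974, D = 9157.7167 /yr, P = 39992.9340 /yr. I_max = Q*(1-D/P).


D/P = 0.2290
1 - D/P = 0.7710
I_max = 1476.2974 * 0.7710 = 1138.2499

1138.2499 units


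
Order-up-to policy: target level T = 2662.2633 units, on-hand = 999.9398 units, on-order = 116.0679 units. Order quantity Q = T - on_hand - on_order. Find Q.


Inventory position = OH + OO = 999.9398 + 116.0679 = 1116.0077
Q = 2662.2633 - 1116.0077 = 1546.2556

1546.2556 units


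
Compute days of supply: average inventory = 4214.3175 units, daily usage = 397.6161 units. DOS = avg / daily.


DOS = 4214.3175 / 397.6161 = 10.5990

10.5990 days


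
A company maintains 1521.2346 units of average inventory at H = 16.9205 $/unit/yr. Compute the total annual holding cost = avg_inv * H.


Cost = 1521.2346 * 16.9205 = 25740.0500

25740.0500 $/yr


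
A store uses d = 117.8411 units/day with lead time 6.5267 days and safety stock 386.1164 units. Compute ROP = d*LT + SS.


d*LT = 117.8411 * 6.5267 = 769.1135
ROP = 769.1135 + 386.1164 = 1155.2299

1155.2299 units


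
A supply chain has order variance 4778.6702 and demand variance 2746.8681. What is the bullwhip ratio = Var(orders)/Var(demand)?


BW = 4778.6702 / 2746.8681 = 1.7397

1.7397


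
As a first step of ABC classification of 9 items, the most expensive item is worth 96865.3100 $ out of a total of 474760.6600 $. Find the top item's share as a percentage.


Top item = 96865.3100
Total = 474760.6600
Percentage = 96865.3100 / 474760.6600 * 100 = 20.4030

20.4030%


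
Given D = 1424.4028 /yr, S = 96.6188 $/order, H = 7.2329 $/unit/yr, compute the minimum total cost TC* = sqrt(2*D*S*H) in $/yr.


2*D*S*H = 1990842.5503
TC* = sqrt(1990842.5503) = 1410.9722

1410.9722 $/yr


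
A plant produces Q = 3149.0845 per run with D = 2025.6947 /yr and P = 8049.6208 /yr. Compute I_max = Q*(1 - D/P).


D/P = 0.2517
1 - D/P = 0.7483
I_max = 3149.0845 * 0.7483 = 2356.6144

2356.6144 units


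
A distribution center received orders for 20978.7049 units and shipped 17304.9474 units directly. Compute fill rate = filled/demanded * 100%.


FR = 17304.9474 / 20978.7049 * 100 = 82.4882

82.4882%


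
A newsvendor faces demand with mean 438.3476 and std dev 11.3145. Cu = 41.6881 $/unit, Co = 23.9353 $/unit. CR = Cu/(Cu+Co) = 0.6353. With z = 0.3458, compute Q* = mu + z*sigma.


CR = Cu/(Cu+Co) = 41.6881/(41.6881+23.9353) = 0.6353
z = 0.3458
Q* = 438.3476 + 0.3458 * 11.3145 = 442.2602

442.2602 units


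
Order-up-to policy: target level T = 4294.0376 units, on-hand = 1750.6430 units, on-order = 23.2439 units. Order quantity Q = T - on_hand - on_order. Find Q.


Inventory position = OH + OO = 1750.6430 + 23.2439 = 1773.8869
Q = 4294.0376 - 1773.8869 = 2520.1507

2520.1507 units


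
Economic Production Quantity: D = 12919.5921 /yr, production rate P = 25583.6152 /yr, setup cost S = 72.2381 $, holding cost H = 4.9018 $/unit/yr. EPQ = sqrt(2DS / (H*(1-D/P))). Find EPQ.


1 - D/P = 1 - 0.5050 = 0.4950
H*(1-D/P) = 2.4264
2DS = 1866573.5722
EPQ = sqrt(769271.6813) = 877.0813

877.0813 units


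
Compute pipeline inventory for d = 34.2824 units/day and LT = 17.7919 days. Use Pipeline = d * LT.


Pipeline = 34.2824 * 17.7919 = 609.9490

609.9490 units


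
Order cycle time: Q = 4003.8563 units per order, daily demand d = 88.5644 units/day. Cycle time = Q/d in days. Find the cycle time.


Cycle = 4003.8563 / 88.5644 = 45.2084

45.2084 days


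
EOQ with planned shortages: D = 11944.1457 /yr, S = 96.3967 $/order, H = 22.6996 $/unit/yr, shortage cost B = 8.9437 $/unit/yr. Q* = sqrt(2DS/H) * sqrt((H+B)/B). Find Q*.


sqrt(2DS/H) = 318.5037
sqrt((H+B)/B) = 1.8810
Q* = 318.5037 * 1.8810 = 599.0965

599.0965 units


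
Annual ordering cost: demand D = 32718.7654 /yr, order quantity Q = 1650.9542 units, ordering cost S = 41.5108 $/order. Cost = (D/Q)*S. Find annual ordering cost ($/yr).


Number of orders = D/Q = 19.8181
Cost = 19.8181 * 41.5108 = 822.6649

822.6649 $/yr


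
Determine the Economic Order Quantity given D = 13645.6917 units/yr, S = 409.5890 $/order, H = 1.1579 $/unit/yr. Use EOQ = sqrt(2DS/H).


2*D*S = 2 * 13645.6917 * 409.5890 = 11178250.4354
2*D*S/H = 9653899.6765
EOQ = sqrt(9653899.6765) = 3107.0725

3107.0725 units


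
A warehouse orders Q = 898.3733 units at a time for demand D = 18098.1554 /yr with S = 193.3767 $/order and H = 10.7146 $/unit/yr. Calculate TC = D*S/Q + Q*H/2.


Ordering cost = D*S/Q = 3895.6652
Holding cost = Q*H/2 = 4812.8553
TC = 3895.6652 + 4812.8553 = 8708.5204

8708.5204 $/yr


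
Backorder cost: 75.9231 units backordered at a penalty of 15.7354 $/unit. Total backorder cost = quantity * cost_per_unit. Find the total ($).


Total = 75.9231 * 15.7354 = 1194.6803

1194.6803 $


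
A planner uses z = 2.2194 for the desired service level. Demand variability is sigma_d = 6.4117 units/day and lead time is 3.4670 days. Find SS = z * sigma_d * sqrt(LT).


sqrt(LT) = sqrt(3.4670) = 1.8620
SS = 2.2194 * 6.4117 * 1.8620 = 26.4963

26.4963 units


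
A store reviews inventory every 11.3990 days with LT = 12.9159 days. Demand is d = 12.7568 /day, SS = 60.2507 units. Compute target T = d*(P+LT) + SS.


P + LT = 24.3149
d*(P+LT) = 12.7568 * 24.3149 = 310.1803
T = 310.1803 + 60.2507 = 370.4310

370.4310 units


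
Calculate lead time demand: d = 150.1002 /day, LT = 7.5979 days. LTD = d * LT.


LTD = 150.1002 * 7.5979 = 1140.4463

1140.4463 units


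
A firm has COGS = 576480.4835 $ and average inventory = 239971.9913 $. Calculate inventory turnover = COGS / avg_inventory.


Turnover = 576480.4835 / 239971.9913 = 2.4023

2.4023


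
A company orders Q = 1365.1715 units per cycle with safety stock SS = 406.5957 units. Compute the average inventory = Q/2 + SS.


Q/2 = 682.5857
Avg = 682.5857 + 406.5957 = 1089.1815

1089.1815 units


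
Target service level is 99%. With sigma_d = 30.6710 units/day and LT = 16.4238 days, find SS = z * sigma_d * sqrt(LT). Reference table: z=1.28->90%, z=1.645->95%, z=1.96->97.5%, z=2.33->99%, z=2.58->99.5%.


From the table, SL = 99% corresponds to z = 2.33
sqrt(LT) = sqrt(16.4238) = 4.0526
SS = 2.33 * 30.6710 * 4.0526 = 289.6148

289.6148 units


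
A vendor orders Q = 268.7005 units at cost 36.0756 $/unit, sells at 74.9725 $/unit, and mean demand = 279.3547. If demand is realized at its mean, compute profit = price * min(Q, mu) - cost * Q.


Sales at mu = min(268.7005, 279.3547) = 268.7005
Revenue = 74.9725 * 268.7005 = 20145.1482
Total cost = 36.0756 * 268.7005 = 9693.5318
Profit = 20145.1482 - 9693.5318 = 10451.6165

10451.6165 $


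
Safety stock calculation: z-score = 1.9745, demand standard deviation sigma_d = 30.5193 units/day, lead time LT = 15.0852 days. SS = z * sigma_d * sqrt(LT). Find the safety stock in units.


sqrt(LT) = sqrt(15.0852) = 3.8840
SS = 1.9745 * 30.5193 * 3.8840 = 234.0492

234.0492 units


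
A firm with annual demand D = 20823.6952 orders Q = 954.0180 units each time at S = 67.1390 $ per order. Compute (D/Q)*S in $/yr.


Number of orders = D/Q = 21.8274
Cost = 21.8274 * 67.1390 = 1465.4672

1465.4672 $/yr


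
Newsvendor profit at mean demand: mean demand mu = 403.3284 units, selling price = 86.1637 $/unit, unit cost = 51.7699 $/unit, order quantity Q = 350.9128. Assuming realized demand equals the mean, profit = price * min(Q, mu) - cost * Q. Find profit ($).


Sales at mu = min(350.9128, 403.3284) = 350.9128
Revenue = 86.1637 * 350.9128 = 30235.9452
Total cost = 51.7699 * 350.9128 = 18166.7206
Profit = 30235.9452 - 18166.7206 = 12069.2247

12069.2247 $


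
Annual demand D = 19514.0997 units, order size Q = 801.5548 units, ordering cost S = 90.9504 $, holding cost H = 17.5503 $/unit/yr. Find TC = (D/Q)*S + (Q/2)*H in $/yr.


Ordering cost = D*S/Q = 2214.2156
Holding cost = Q*H/2 = 7033.7636
TC = 2214.2156 + 7033.7636 = 9247.9792

9247.9792 $/yr


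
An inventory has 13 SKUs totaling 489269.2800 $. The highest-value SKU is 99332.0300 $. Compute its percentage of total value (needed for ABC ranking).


Top item = 99332.0300
Total = 489269.2800
Percentage = 99332.0300 / 489269.2800 * 100 = 20.3021

20.3021%


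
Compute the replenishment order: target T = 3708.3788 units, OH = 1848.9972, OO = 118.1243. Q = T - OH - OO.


Inventory position = OH + OO = 1848.9972 + 118.1243 = 1967.1215
Q = 3708.3788 - 1967.1215 = 1741.2573

1741.2573 units


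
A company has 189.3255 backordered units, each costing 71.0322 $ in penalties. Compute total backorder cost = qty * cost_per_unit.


Total = 189.3255 * 71.0322 = 13448.2068

13448.2068 $


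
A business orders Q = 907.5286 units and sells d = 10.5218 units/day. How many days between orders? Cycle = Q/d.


Cycle = 907.5286 / 10.5218 = 86.2522

86.2522 days


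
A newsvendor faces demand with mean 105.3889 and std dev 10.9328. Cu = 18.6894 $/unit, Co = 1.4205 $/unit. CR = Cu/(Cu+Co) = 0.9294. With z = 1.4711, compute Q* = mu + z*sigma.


CR = Cu/(Cu+Co) = 18.6894/(18.6894+1.4205) = 0.9294
z = 1.4711
Q* = 105.3889 + 1.4711 * 10.9328 = 121.4721

121.4721 units


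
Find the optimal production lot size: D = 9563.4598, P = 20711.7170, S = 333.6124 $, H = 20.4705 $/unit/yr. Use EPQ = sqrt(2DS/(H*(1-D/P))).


1 - D/P = 1 - 0.4617 = 0.5383
H*(1-D/P) = 11.0184
2DS = 6380977.5524
EPQ = sqrt(579119.1016) = 760.9988

760.9988 units


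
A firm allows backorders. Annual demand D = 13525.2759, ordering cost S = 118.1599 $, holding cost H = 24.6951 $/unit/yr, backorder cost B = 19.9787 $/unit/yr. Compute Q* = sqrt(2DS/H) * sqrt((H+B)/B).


sqrt(2DS/H) = 359.7640
sqrt((H+B)/B) = 1.4953
Q* = 359.7640 * 1.4953 = 537.9731

537.9731 units


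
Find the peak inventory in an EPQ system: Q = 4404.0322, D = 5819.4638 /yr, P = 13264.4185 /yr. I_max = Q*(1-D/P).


D/P = 0.4387
1 - D/P = 0.5613
I_max = 4404.0322 * 0.5613 = 2471.8626

2471.8626 units


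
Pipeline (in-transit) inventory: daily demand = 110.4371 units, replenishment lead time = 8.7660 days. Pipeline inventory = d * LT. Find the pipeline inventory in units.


Pipeline = 110.4371 * 8.7660 = 968.0916

968.0916 units


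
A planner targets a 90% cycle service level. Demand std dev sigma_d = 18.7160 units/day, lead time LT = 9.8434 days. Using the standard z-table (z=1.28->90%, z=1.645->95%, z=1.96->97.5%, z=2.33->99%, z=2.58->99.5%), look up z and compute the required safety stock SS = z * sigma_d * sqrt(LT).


From the table, SL = 90% corresponds to z = 1.28
sqrt(LT) = sqrt(9.8434) = 3.1374
SS = 1.28 * 18.7160 * 3.1374 = 75.1615

75.1615 units


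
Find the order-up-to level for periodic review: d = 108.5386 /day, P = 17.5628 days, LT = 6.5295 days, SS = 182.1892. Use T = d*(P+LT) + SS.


P + LT = 24.0923
d*(P+LT) = 108.5386 * 24.0923 = 2614.9445
T = 2614.9445 + 182.1892 = 2797.1337

2797.1337 units


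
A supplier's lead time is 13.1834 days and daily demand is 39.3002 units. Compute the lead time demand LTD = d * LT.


LTD = 39.3002 * 13.1834 = 518.1103

518.1103 units


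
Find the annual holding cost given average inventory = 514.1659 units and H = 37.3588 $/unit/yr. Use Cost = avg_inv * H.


Cost = 514.1659 * 37.3588 = 19208.6210

19208.6210 $/yr


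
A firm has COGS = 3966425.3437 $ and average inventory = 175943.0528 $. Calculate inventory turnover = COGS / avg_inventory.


Turnover = 3966425.3437 / 175943.0528 = 22.5438

22.5438


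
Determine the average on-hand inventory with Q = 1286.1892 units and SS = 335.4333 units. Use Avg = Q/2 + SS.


Q/2 = 643.0946
Avg = 643.0946 + 335.4333 = 978.5279

978.5279 units


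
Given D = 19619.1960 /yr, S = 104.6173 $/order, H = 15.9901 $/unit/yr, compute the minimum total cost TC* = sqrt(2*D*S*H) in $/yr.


2*D*S*H = 65639594.3933
TC* = sqrt(65639594.3933) = 8101.8266

8101.8266 $/yr


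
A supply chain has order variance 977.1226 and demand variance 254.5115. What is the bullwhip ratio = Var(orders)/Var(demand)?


BW = 977.1226 / 254.5115 = 3.8392

3.8392


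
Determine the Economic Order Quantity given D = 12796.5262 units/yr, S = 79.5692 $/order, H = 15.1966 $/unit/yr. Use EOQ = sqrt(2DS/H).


2*D*S = 2 * 12796.5262 * 79.5692 = 2036418.7050
2*D*S/H = 134004.8896
EOQ = sqrt(134004.8896) = 366.0668

366.0668 units


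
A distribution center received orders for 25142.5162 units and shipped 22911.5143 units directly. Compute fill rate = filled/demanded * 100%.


FR = 22911.5143 / 25142.5162 * 100 = 91.1266

91.1266%


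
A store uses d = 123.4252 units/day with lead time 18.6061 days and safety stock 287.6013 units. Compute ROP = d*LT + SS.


d*LT = 123.4252 * 18.6061 = 2296.4616
ROP = 2296.4616 + 287.6013 = 2584.0629

2584.0629 units


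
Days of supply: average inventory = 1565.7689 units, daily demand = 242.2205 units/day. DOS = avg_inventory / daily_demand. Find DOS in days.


DOS = 1565.7689 / 242.2205 = 6.4642

6.4642 days


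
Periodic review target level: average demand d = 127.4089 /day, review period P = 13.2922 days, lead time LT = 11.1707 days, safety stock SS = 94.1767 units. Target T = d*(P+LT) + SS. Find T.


P + LT = 24.4629
d*(P+LT) = 127.4089 * 24.4629 = 3116.7912
T = 3116.7912 + 94.1767 = 3210.9679

3210.9679 units


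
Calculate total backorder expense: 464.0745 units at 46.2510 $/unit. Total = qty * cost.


Total = 464.0745 * 46.2510 = 21463.9097

21463.9097 $


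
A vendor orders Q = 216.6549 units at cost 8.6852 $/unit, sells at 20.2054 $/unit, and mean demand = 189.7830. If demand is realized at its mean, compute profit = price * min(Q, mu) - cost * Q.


Sales at mu = min(216.6549, 189.7830) = 189.7830
Revenue = 20.2054 * 189.7830 = 3834.6414
Total cost = 8.6852 * 216.6549 = 1881.6911
Profit = 3834.6414 - 1881.6911 = 1952.9503

1952.9503 $


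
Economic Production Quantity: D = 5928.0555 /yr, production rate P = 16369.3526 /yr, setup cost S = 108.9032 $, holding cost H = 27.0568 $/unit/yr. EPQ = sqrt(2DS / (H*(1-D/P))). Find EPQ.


1 - D/P = 1 - 0.3621 = 0.6379
H*(1-D/P) = 17.2584
2DS = 1291168.4275
EPQ = sqrt(74814.1105) = 273.5217

273.5217 units


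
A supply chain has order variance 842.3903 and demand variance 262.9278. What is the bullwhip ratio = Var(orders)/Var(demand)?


BW = 842.3903 / 262.9278 = 3.2039

3.2039


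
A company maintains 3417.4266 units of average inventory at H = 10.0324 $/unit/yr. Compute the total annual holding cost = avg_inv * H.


Cost = 3417.4266 * 10.0324 = 34284.9906

34284.9906 $/yr


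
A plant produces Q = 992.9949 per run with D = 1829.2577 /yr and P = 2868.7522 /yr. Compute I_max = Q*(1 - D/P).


D/P = 0.6376
1 - D/P = 0.3624
I_max = 992.9949 * 0.3624 = 359.8124

359.8124 units


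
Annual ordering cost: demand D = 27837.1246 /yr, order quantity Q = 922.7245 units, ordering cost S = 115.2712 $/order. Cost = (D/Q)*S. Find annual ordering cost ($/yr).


Number of orders = D/Q = 30.1684
Cost = 30.1684 * 115.2712 = 3477.5480

3477.5480 $/yr


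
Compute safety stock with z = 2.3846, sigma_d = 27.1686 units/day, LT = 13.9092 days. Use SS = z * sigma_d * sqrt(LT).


sqrt(LT) = sqrt(13.9092) = 3.7295
SS = 2.3846 * 27.1686 * 3.7295 = 241.6206

241.6206 units


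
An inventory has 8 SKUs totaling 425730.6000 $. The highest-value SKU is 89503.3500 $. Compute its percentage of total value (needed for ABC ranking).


Top item = 89503.3500
Total = 425730.6000
Percentage = 89503.3500 / 425730.6000 * 100 = 21.0235

21.0235%


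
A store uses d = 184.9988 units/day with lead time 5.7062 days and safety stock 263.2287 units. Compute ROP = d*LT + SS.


d*LT = 184.9988 * 5.7062 = 1055.6402
ROP = 1055.6402 + 263.2287 = 1318.8689

1318.8689 units


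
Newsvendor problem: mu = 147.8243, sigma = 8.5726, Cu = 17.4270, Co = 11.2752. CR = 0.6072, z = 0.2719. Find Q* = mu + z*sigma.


CR = Cu/(Cu+Co) = 17.4270/(17.4270+11.2752) = 0.6072
z = 0.2719
Q* = 147.8243 + 0.2719 * 8.5726 = 150.1552

150.1552 units


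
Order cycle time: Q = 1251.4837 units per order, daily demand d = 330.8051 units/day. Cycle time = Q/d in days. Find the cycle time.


Cycle = 1251.4837 / 330.8051 = 3.7831

3.7831 days


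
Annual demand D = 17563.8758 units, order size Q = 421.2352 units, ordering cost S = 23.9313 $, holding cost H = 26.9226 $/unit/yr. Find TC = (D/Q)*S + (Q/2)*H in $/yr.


Ordering cost = D*S/Q = 997.8425
Holding cost = Q*H/2 = 5670.3734
TC = 997.8425 + 5670.3734 = 6668.2159

6668.2159 $/yr


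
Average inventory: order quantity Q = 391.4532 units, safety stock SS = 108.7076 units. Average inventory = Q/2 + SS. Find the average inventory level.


Q/2 = 195.7266
Avg = 195.7266 + 108.7076 = 304.4342

304.4342 units


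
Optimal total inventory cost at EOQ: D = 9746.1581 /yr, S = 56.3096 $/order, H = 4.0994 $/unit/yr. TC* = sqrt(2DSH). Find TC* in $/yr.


2*D*S*H = 4499520.0033
TC* = sqrt(4499520.0033) = 2121.2072

2121.2072 $/yr


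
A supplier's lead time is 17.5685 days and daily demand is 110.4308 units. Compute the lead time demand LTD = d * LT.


LTD = 110.4308 * 17.5685 = 1940.1035

1940.1035 units


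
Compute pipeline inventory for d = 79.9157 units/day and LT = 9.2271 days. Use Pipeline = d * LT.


Pipeline = 79.9157 * 9.2271 = 737.3902

737.3902 units


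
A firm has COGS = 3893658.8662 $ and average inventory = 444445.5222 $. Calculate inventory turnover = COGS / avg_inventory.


Turnover = 3893658.8662 / 444445.5222 = 8.7607

8.7607


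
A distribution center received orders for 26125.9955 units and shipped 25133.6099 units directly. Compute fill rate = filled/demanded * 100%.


FR = 25133.6099 / 26125.9955 * 100 = 96.2015

96.2015%


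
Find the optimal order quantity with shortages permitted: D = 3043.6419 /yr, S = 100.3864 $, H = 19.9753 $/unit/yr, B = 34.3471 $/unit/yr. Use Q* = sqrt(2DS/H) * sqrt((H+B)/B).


sqrt(2DS/H) = 174.9051
sqrt((H+B)/B) = 1.2576
Q* = 174.9051 * 1.2576 = 219.9617

219.9617 units


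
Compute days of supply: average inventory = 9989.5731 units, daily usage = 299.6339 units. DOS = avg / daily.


DOS = 9989.5731 / 299.6339 = 33.3393

33.3393 days


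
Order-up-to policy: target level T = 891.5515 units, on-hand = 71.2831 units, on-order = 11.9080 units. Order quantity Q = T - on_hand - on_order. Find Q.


Inventory position = OH + OO = 71.2831 + 11.9080 = 83.1911
Q = 891.5515 - 83.1911 = 808.3604

808.3604 units


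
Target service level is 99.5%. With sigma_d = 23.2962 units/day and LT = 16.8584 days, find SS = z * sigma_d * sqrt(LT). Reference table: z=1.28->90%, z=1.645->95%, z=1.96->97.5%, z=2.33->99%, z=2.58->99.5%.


From the table, SL = 99.5% corresponds to z = 2.58
sqrt(LT) = sqrt(16.8584) = 4.1059
SS = 2.58 * 23.2962 * 4.1059 = 246.7817

246.7817 units


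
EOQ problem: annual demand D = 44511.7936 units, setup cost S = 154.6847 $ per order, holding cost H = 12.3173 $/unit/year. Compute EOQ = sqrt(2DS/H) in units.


2*D*S = 2 * 44511.7936 * 154.6847 = 13770586.8790
2*D*S/H = 1117987.4550
EOQ = sqrt(1117987.4550) = 1057.3493

1057.3493 units


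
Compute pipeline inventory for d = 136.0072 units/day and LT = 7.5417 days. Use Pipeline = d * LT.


Pipeline = 136.0072 * 7.5417 = 1025.7255

1025.7255 units


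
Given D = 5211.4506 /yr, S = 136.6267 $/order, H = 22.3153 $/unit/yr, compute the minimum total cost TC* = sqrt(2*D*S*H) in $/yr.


2*D*S*H = 31778026.9899
TC* = sqrt(31778026.9899) = 5637.2003

5637.2003 $/yr


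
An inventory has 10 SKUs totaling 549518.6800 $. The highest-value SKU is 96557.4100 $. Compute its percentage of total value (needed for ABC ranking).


Top item = 96557.4100
Total = 549518.6800
Percentage = 96557.4100 / 549518.6800 * 100 = 17.5713

17.5713%


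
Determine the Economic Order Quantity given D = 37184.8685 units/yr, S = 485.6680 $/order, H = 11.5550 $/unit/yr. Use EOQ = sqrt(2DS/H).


2*D*S = 2 * 37184.8685 * 485.6680 = 36119001.4293
2*D*S/H = 3125833.0964
EOQ = sqrt(3125833.0964) = 1768.0026

1768.0026 units


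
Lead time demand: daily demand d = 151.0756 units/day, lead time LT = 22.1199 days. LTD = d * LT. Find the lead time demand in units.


LTD = 151.0756 * 22.1199 = 3341.7772

3341.7772 units


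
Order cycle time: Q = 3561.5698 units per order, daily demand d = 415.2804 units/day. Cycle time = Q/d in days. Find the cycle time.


Cycle = 3561.5698 / 415.2804 = 8.5763

8.5763 days


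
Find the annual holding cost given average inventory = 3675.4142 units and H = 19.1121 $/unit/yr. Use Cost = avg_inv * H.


Cost = 3675.4142 * 19.1121 = 70244.8837

70244.8837 $/yr


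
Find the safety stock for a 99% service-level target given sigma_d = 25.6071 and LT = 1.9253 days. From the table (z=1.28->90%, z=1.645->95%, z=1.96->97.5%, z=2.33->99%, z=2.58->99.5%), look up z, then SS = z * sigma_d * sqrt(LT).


From the table, SL = 99% corresponds to z = 2.33
sqrt(LT) = sqrt(1.9253) = 1.3876
SS = 2.33 * 25.6071 * 1.3876 = 82.7876

82.7876 units
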